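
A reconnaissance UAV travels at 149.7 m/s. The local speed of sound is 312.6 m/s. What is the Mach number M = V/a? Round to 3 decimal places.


Step 1: M = V / a = 149.7 / 312.6
Step 2: M = 0.479

0.479


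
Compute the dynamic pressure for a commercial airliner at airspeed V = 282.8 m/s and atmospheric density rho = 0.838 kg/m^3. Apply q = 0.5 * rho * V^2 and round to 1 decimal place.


Step 1: V^2 = 282.8^2 = 79975.84
Step 2: q = 0.5 * 0.838 * 79975.84
Step 3: q = 33509.9 Pa

33509.9


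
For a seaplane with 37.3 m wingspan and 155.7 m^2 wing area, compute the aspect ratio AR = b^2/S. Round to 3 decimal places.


Step 1: b^2 = 37.3^2 = 1391.29
Step 2: AR = 1391.29 / 155.7 = 8.936

8.936


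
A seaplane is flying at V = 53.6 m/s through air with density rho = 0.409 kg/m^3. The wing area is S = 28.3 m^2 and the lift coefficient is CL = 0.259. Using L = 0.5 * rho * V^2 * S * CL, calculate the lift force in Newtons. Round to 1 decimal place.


Step 1: Calculate dynamic pressure q = 0.5 * 0.409 * 53.6^2 = 0.5 * 0.409 * 2872.96 = 587.5203 Pa
Step 2: Multiply by wing area and lift coefficient: L = 587.5203 * 28.3 * 0.259
Step 3: L = 16626.8251 * 0.259 = 4306.3 N

4306.3


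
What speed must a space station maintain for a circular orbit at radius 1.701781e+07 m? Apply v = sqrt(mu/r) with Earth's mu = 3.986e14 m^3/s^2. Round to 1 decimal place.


Step 1: mu / r = 3.986e14 / 1.701781e+07 = 23422520.289
Step 2: v = sqrt(23422520.289) = 4839.7 m/s

4839.7


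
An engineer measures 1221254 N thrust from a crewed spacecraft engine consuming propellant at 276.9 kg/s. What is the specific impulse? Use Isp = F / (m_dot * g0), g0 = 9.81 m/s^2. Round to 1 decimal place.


Step 1: m_dot * g0 = 276.9 * 9.81 = 2716.39
Step 2: Isp = 1221254 / 2716.39 = 449.6 s

449.6


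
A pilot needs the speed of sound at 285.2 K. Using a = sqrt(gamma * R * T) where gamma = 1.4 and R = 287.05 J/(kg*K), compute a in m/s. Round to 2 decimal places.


Step 1: gamma * R * T = 1.4 * 287.05 * 285.2 = 114613.324
Step 2: a = sqrt(114613.324) = 338.55 m/s

338.55


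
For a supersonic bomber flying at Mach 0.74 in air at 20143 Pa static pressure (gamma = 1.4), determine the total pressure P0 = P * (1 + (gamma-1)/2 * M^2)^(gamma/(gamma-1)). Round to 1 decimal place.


Step 1: (gamma-1)/2 * M^2 = 0.2 * 0.5476 = 0.10952
Step 2: 1 + 0.10952 = 1.10952
Step 3: Exponent gamma/(gamma-1) = 3.5
Step 4: P0 = 20143 * 1.10952^3.5 = 28979.9 Pa

28979.9


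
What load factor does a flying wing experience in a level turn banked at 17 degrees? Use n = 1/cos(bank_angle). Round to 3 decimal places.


Step 1: Convert 17 degrees to radians = 0.296706
Step 2: cos(17 deg) = 0.956305
Step 3: n = 1 / 0.956305 = 1.046

1.046


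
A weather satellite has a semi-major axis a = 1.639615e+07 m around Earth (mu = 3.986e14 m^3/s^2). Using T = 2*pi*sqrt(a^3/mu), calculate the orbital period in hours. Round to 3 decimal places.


Step 1: a^3 / mu = 4.407838e+21 / 3.986e14 = 1.105830e+07
Step 2: sqrt(1.105830e+07) = 3325.4022 s
Step 3: T = 2*pi * 3325.4022 = 20894.12 s
Step 4: T in hours = 20894.12 / 3600 = 5.804 hours

5.804


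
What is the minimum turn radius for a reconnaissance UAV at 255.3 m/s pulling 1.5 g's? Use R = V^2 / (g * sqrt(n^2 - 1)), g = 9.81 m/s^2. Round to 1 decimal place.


Step 1: V^2 = 255.3^2 = 65178.09
Step 2: n^2 - 1 = 1.5^2 - 1 = 1.25
Step 3: sqrt(1.25) = 1.118034
Step 4: R = 65178.09 / (9.81 * 1.118034) = 5942.6 m

5942.6


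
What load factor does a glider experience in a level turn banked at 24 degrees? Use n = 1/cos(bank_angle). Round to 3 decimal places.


Step 1: Convert 24 degrees to radians = 0.418879
Step 2: cos(24 deg) = 0.913545
Step 3: n = 1 / 0.913545 = 1.095

1.095


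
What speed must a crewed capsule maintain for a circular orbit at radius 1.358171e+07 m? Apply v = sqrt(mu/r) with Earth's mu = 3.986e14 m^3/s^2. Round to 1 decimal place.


Step 1: mu / r = 3.986e14 / 1.358171e+07 = 29348292.6671
Step 2: v = sqrt(29348292.6671) = 5417.4 m/s

5417.4


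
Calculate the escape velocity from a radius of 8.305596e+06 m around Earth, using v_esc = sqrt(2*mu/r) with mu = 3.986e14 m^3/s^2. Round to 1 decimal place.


Step 1: 2*mu/r = 2 * 3.986e14 / 8.305596e+06 = 95983479.0905
Step 2: v_esc = sqrt(95983479.0905) = 9797.1 m/s

9797.1


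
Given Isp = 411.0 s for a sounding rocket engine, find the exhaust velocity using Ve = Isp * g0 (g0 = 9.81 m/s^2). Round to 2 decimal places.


Step 1: Ve = Isp * g0 = 411.0 * 9.81
Step 2: Ve = 4031.91 m/s

4031.91


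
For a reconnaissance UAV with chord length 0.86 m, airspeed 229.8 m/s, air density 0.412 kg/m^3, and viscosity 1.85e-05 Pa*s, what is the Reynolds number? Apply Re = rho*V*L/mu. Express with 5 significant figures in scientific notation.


Step 1: Numerator = rho * V * L = 0.412 * 229.8 * 0.86 = 81.422736
Step 2: Re = 81.422736 / 1.85e-05
Step 3: Re = 4.4012e+06

4.4012e+06


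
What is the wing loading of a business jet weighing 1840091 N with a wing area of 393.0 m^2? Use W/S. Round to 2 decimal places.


Step 1: Wing loading = W / S = 1840091 / 393.0
Step 2: Wing loading = 4682.17 N/m^2

4682.17


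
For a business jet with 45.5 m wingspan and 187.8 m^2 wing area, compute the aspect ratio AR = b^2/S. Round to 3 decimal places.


Step 1: b^2 = 45.5^2 = 2070.25
Step 2: AR = 2070.25 / 187.8 = 11.024

11.024


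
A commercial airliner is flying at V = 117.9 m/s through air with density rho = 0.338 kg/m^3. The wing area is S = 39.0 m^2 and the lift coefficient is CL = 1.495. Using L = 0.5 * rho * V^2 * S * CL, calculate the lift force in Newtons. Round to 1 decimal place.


Step 1: Calculate dynamic pressure q = 0.5 * 0.338 * 117.9^2 = 0.5 * 0.338 * 13900.41 = 2349.1693 Pa
Step 2: Multiply by wing area and lift coefficient: L = 2349.1693 * 39.0 * 1.495
Step 3: L = 91617.6023 * 1.495 = 136968.3 N

136968.3


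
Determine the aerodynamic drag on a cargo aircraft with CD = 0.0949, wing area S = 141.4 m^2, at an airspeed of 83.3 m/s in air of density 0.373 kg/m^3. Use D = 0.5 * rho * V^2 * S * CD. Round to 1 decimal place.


Step 1: Dynamic pressure q = 0.5 * 0.373 * 83.3^2 = 1294.103 Pa
Step 2: Drag D = q * S * CD = 1294.103 * 141.4 * 0.0949
Step 3: D = 17365.4 N

17365.4


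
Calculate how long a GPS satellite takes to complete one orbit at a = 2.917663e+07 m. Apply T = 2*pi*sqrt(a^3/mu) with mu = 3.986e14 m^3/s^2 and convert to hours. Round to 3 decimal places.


Step 1: a^3 / mu = 2.483736e+22 / 3.986e14 = 6.231148e+07
Step 2: sqrt(6.231148e+07) = 7893.7623 s
Step 3: T = 2*pi * 7893.7623 = 49597.97 s
Step 4: T in hours = 49597.97 / 3600 = 13.777 hours

13.777


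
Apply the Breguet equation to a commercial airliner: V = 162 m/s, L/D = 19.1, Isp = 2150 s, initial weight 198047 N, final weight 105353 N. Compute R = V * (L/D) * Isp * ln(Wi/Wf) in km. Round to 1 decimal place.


Step 1: Coefficient = V * (L/D) * Isp = 162 * 19.1 * 2150 = 6652530.0 m
Step 2: Wi/Wf = 198047 / 105353 = 1.879842
Step 3: ln(1.879842) = 0.631188
Step 4: R = 6652530.0 * 0.631188 = 4198995.5 m = 4199.0 km

4199.0


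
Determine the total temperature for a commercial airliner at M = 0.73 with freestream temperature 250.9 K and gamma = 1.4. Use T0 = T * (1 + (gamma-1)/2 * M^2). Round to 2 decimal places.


Step 1: (gamma-1)/2 = 0.2
Step 2: M^2 = 0.5329
Step 3: 1 + 0.2 * 0.5329 = 1.10658
Step 4: T0 = 250.9 * 1.10658 = 277.64 K

277.64


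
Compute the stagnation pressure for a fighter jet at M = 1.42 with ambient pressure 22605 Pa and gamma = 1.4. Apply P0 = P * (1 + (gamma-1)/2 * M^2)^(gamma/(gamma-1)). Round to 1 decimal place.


Step 1: (gamma-1)/2 * M^2 = 0.2 * 2.0164 = 0.40328
Step 2: 1 + 0.40328 = 1.40328
Step 3: Exponent gamma/(gamma-1) = 3.5
Step 4: P0 = 22605 * 1.40328^3.5 = 73996.2 Pa

73996.2


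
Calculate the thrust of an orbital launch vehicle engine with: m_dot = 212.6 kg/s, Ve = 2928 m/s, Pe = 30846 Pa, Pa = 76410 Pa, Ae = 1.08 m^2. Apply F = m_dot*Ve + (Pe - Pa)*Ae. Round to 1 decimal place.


Step 1: Momentum thrust = m_dot * Ve = 212.6 * 2928 = 622492.8 N
Step 2: Pressure thrust = (Pe - Pa) * Ae = (30846 - 76410) * 1.08 = -49209.12 N
Step 3: Total thrust F = 622492.8 + -49209.12 = 573283.7 N

573283.7


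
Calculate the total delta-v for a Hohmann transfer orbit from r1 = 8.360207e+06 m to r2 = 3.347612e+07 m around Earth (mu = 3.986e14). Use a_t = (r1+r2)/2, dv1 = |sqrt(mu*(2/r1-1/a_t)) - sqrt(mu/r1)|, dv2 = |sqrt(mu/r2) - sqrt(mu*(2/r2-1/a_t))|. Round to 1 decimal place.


Step 1: Transfer semi-major axis a_t = (8.360207e+06 + 3.347612e+07) / 2 = 2.091816e+07 m
Step 2: v1 (circular at r1) = sqrt(mu/r1) = 6904.94 m/s
Step 3: v_t1 = sqrt(mu*(2/r1 - 1/a_t)) = 8735.06 m/s
Step 4: dv1 = |8735.06 - 6904.94| = 1830.12 m/s
Step 5: v2 (circular at r2) = 3450.65 m/s, v_t2 = 2181.46 m/s
Step 6: dv2 = |3450.65 - 2181.46| = 1269.19 m/s
Step 7: Total delta-v = 1830.12 + 1269.19 = 3099.3 m/s

3099.3


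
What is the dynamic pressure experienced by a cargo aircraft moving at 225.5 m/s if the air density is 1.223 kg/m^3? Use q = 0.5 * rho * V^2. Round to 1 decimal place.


Step 1: V^2 = 225.5^2 = 50850.25
Step 2: q = 0.5 * 1.223 * 50850.25
Step 3: q = 31094.9 Pa

31094.9


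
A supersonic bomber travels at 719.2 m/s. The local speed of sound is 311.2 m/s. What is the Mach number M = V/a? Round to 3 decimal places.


Step 1: M = V / a = 719.2 / 311.2
Step 2: M = 2.311

2.311


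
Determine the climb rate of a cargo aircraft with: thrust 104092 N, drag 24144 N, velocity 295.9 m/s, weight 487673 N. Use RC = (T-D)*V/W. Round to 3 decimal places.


Step 1: Excess thrust = T - D = 104092 - 24144 = 79948 N
Step 2: Excess power = 79948 * 295.9 = 23656613.2 W
Step 3: RC = 23656613.2 / 487673 = 48.509 m/s

48.509


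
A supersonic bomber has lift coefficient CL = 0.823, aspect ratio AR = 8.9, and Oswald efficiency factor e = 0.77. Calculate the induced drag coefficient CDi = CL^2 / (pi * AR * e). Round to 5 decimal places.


Step 1: CL^2 = 0.823^2 = 0.677329
Step 2: pi * AR * e = 3.14159 * 8.9 * 0.77 = 21.529334
Step 3: CDi = 0.677329 / 21.529334 = 0.03146

0.03146


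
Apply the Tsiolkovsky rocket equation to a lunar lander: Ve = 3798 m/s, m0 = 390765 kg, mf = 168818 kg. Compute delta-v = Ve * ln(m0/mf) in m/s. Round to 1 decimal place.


Step 1: Mass ratio m0/mf = 390765 / 168818 = 2.314712
Step 2: ln(2.314712) = 0.839285
Step 3: delta-v = 3798 * 0.839285 = 3187.6 m/s

3187.6


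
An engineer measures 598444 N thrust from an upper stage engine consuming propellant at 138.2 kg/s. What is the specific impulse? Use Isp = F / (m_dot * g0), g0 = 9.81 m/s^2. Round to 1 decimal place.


Step 1: m_dot * g0 = 138.2 * 9.81 = 1355.74
Step 2: Isp = 598444 / 1355.74 = 441.4 s

441.4


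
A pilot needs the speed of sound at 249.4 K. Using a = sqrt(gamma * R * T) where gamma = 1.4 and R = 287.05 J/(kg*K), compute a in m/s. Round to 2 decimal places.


Step 1: gamma * R * T = 1.4 * 287.05 * 249.4 = 100226.378
Step 2: a = sqrt(100226.378) = 316.59 m/s

316.59


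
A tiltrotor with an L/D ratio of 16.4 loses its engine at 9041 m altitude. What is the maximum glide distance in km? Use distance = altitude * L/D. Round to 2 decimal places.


Step 1: Glide distance = altitude * L/D = 9041 * 16.4 = 148272.4 m
Step 2: Convert to km: 148272.4 / 1000 = 148.27 km

148.27


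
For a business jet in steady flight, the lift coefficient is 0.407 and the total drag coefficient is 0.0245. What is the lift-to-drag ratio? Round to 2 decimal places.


Step 1: L/D = CL / CD = 0.407 / 0.0245
Step 2: L/D = 16.61

16.61


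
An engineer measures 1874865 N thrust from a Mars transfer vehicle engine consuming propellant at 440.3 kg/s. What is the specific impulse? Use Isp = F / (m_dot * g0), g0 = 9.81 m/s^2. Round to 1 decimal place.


Step 1: m_dot * g0 = 440.3 * 9.81 = 4319.34
Step 2: Isp = 1874865 / 4319.34 = 434.1 s

434.1


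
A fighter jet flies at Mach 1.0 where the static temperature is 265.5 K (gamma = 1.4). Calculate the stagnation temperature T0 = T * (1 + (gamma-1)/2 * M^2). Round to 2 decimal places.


Step 1: (gamma-1)/2 = 0.2
Step 2: M^2 = 1.0
Step 3: 1 + 0.2 * 1.0 = 1.2
Step 4: T0 = 265.5 * 1.2 = 318.60 K

318.60


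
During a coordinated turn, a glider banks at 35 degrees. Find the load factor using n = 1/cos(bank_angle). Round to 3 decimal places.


Step 1: Convert 35 degrees to radians = 0.610865
Step 2: cos(35 deg) = 0.819152
Step 3: n = 1 / 0.819152 = 1.221

1.221


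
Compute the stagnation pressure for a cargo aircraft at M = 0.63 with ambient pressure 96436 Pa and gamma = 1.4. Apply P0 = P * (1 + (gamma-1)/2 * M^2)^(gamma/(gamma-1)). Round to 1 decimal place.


Step 1: (gamma-1)/2 * M^2 = 0.2 * 0.3969 = 0.07938
Step 2: 1 + 0.07938 = 1.07938
Step 3: Exponent gamma/(gamma-1) = 3.5
Step 4: P0 = 96436 * 1.07938^3.5 = 125993.9 Pa

125993.9


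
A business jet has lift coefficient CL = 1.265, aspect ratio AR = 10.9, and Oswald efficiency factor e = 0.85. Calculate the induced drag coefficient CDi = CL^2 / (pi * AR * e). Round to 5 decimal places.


Step 1: CL^2 = 1.265^2 = 1.600225
Step 2: pi * AR * e = 3.14159 * 10.9 * 0.85 = 29.106856
Step 3: CDi = 1.600225 / 29.106856 = 0.05498

0.05498


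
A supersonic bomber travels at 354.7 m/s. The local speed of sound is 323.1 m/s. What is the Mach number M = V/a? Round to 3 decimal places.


Step 1: M = V / a = 354.7 / 323.1
Step 2: M = 1.098

1.098


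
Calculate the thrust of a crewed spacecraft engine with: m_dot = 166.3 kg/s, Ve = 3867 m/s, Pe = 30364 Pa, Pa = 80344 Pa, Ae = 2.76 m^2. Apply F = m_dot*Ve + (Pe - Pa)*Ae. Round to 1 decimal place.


Step 1: Momentum thrust = m_dot * Ve = 166.3 * 3867 = 643082.1 N
Step 2: Pressure thrust = (Pe - Pa) * Ae = (30364 - 80344) * 2.76 = -137944.80 N
Step 3: Total thrust F = 643082.1 + -137944.80 = 505137.3 N

505137.3


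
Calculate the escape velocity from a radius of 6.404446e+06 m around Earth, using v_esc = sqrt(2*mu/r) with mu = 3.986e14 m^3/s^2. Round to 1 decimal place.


Step 1: 2*mu/r = 2 * 3.986e14 / 6.404446e+06 = 124476028.0593
Step 2: v_esc = sqrt(124476028.0593) = 11156.9 m/s

11156.9


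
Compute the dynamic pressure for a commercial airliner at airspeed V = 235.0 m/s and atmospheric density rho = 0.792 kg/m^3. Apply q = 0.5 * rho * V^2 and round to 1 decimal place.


Step 1: V^2 = 235.0^2 = 55225.0
Step 2: q = 0.5 * 0.792 * 55225.0
Step 3: q = 21869.1 Pa

21869.1


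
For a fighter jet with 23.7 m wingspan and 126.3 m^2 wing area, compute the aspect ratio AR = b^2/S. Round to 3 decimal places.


Step 1: b^2 = 23.7^2 = 561.69
Step 2: AR = 561.69 / 126.3 = 4.447

4.447


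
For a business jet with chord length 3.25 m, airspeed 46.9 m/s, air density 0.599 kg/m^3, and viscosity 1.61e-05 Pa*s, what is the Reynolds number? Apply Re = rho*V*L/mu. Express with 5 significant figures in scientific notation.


Step 1: Numerator = rho * V * L = 0.599 * 46.9 * 3.25 = 91.302575
Step 2: Re = 91.302575 / 1.61e-05
Step 3: Re = 5.6710e+06

5.6710e+06


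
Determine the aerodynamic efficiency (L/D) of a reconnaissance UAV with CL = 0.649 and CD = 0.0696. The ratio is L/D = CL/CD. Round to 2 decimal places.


Step 1: L/D = CL / CD = 0.649 / 0.0696
Step 2: L/D = 9.32

9.32


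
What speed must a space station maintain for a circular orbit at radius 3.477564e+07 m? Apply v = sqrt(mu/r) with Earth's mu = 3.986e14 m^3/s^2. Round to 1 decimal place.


Step 1: mu / r = 3.986e14 / 3.477564e+07 = 11462046.421
Step 2: v = sqrt(11462046.421) = 3385.6 m/s

3385.6


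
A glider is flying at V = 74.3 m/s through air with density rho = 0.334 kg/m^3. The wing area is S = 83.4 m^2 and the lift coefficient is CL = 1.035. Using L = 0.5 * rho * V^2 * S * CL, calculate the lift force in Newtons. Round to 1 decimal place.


Step 1: Calculate dynamic pressure q = 0.5 * 0.334 * 74.3^2 = 0.5 * 0.334 * 5520.49 = 921.9218 Pa
Step 2: Multiply by wing area and lift coefficient: L = 921.9218 * 83.4 * 1.035
Step 3: L = 76888.2806 * 1.035 = 79579.4 N

79579.4


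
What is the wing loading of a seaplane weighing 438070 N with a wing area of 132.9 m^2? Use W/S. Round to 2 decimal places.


Step 1: Wing loading = W / S = 438070 / 132.9
Step 2: Wing loading = 3296.24 N/m^2

3296.24


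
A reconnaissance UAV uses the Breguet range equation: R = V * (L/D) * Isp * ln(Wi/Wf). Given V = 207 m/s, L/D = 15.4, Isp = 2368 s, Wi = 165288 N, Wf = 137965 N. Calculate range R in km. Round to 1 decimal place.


Step 1: Coefficient = V * (L/D) * Isp = 207 * 15.4 * 2368 = 7548710.4 m
Step 2: Wi/Wf = 165288 / 137965 = 1.198043
Step 3: ln(1.198043) = 0.180689
Step 4: R = 7548710.4 * 0.180689 = 1363971.8 m = 1364.0 km

1364.0


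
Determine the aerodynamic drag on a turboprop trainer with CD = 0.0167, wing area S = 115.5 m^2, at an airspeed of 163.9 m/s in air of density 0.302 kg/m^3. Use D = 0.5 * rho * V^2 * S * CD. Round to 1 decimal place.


Step 1: Dynamic pressure q = 0.5 * 0.302 * 163.9^2 = 4056.3447 Pa
Step 2: Drag D = q * S * CD = 4056.3447 * 115.5 * 0.0167
Step 3: D = 7824.1 N

7824.1


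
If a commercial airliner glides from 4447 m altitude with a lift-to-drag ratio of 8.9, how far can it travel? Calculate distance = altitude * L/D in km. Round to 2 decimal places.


Step 1: Glide distance = altitude * L/D = 4447 * 8.9 = 39578.3 m
Step 2: Convert to km: 39578.3 / 1000 = 39.58 km

39.58


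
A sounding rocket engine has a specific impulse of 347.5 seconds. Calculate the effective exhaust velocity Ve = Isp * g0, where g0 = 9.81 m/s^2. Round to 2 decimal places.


Step 1: Ve = Isp * g0 = 347.5 * 9.81
Step 2: Ve = 3408.98 m/s

3408.98


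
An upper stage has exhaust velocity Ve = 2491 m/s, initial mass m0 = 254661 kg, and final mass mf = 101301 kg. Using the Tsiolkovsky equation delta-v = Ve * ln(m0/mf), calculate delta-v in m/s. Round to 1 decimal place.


Step 1: Mass ratio m0/mf = 254661 / 101301 = 2.513904
Step 2: ln(2.513904) = 0.921837
Step 3: delta-v = 2491 * 0.921837 = 2296.3 m/s

2296.3


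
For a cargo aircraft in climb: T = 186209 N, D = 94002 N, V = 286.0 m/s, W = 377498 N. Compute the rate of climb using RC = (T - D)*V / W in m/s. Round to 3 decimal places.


Step 1: Excess thrust = T - D = 186209 - 94002 = 92207 N
Step 2: Excess power = 92207 * 286.0 = 26371202.0 W
Step 3: RC = 26371202.0 / 377498 = 69.858 m/s

69.858


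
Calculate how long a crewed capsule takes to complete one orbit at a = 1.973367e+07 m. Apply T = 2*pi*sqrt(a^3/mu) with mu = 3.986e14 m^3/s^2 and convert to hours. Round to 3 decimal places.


Step 1: a^3 / mu = 7.684641e+21 / 3.986e14 = 1.927908e+07
Step 2: sqrt(1.927908e+07) = 4390.7948 s
Step 3: T = 2*pi * 4390.7948 = 27588.18 s
Step 4: T in hours = 27588.18 / 3600 = 7.663 hours

7.663


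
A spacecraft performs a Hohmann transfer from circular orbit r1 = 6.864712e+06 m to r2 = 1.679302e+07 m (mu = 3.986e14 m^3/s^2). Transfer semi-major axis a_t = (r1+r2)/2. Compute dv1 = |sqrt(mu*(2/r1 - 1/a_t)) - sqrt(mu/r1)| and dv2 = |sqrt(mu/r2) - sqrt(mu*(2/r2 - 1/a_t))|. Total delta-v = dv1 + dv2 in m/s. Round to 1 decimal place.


Step 1: Transfer semi-major axis a_t = (6.864712e+06 + 1.679302e+07) / 2 = 1.182887e+07 m
Step 2: v1 (circular at r1) = sqrt(mu/r1) = 7620.04 m/s
Step 3: v_t1 = sqrt(mu*(2/r1 - 1/a_t)) = 9079.26 m/s
Step 4: dv1 = |9079.26 - 7620.04| = 1459.21 m/s
Step 5: v2 (circular at r2) = 4871.97 m/s, v_t2 = 3711.45 m/s
Step 6: dv2 = |4871.97 - 3711.45| = 1160.51 m/s
Step 7: Total delta-v = 1459.21 + 1160.51 = 2619.7 m/s

2619.7


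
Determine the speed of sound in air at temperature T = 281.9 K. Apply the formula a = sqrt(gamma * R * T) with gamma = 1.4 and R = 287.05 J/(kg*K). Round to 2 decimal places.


Step 1: gamma * R * T = 1.4 * 287.05 * 281.9 = 113287.153
Step 2: a = sqrt(113287.153) = 336.58 m/s

336.58


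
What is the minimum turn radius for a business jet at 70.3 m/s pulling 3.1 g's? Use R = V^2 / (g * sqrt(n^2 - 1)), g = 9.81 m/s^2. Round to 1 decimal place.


Step 1: V^2 = 70.3^2 = 4942.09
Step 2: n^2 - 1 = 3.1^2 - 1 = 8.61
Step 3: sqrt(8.61) = 2.93428
Step 4: R = 4942.09 / (9.81 * 2.93428) = 171.7 m

171.7


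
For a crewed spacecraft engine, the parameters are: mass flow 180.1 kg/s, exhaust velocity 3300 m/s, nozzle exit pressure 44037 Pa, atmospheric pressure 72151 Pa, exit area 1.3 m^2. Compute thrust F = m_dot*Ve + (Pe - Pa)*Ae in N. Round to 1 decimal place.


Step 1: Momentum thrust = m_dot * Ve = 180.1 * 3300 = 594330.0 N
Step 2: Pressure thrust = (Pe - Pa) * Ae = (44037 - 72151) * 1.3 = -36548.2 N
Step 3: Total thrust F = 594330.0 + -36548.2 = 557781.8 N

557781.8


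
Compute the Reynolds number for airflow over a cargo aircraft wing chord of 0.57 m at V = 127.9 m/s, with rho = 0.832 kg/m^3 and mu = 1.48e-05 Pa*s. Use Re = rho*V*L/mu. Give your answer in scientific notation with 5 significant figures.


Step 1: Numerator = rho * V * L = 0.832 * 127.9 * 0.57 = 60.655296
Step 2: Re = 60.655296 / 1.48e-05
Step 3: Re = 4.0983e+06

4.0983e+06


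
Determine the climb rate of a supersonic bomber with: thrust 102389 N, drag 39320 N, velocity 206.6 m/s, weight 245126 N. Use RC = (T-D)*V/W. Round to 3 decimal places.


Step 1: Excess thrust = T - D = 102389 - 39320 = 63069 N
Step 2: Excess power = 63069 * 206.6 = 13030055.4 W
Step 3: RC = 13030055.4 / 245126 = 53.157 m/s

53.157


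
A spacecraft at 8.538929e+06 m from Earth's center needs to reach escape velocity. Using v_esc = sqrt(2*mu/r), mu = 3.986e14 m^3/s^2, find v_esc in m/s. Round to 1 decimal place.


Step 1: 2*mu/r = 2 * 3.986e14 / 8.538929e+06 = 93360654.4802
Step 2: v_esc = sqrt(93360654.4802) = 9662.3 m/s

9662.3


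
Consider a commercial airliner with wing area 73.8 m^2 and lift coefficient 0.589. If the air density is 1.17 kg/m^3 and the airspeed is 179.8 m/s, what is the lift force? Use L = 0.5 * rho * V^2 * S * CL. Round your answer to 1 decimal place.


Step 1: Calculate dynamic pressure q = 0.5 * 1.17 * 179.8^2 = 0.5 * 1.17 * 32328.04 = 18911.9034 Pa
Step 2: Multiply by wing area and lift coefficient: L = 18911.9034 * 73.8 * 0.589
Step 3: L = 1395698.4709 * 0.589 = 822066.4 N

822066.4


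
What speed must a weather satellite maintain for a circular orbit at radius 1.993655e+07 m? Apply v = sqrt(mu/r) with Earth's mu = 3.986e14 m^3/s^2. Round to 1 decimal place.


Step 1: mu / r = 3.986e14 / 1.993655e+07 = 19993429.154
Step 2: v = sqrt(19993429.154) = 4471.4 m/s

4471.4


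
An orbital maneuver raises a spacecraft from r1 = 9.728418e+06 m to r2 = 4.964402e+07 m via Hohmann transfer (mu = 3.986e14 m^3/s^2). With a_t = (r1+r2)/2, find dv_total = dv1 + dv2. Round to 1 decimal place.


Step 1: Transfer semi-major axis a_t = (9.728418e+06 + 4.964402e+07) / 2 = 2.968622e+07 m
Step 2: v1 (circular at r1) = sqrt(mu/r1) = 6401.0 m/s
Step 3: v_t1 = sqrt(mu*(2/r1 - 1/a_t)) = 8277.58 m/s
Step 4: dv1 = |8277.58 - 6401.0| = 1876.59 m/s
Step 5: v2 (circular at r2) = 2833.58 m/s, v_t2 = 1622.1 m/s
Step 6: dv2 = |2833.58 - 1622.1| = 1211.47 m/s
Step 7: Total delta-v = 1876.59 + 1211.47 = 3088.1 m/s

3088.1


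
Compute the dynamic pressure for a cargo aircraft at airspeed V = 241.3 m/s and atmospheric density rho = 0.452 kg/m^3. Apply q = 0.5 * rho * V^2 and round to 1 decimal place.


Step 1: V^2 = 241.3^2 = 58225.69
Step 2: q = 0.5 * 0.452 * 58225.69
Step 3: q = 13159.0 Pa

13159.0


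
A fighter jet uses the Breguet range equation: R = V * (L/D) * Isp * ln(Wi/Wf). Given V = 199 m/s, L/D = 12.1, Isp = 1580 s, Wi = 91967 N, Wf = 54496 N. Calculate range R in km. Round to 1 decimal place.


Step 1: Coefficient = V * (L/D) * Isp = 199 * 12.1 * 1580 = 3804482.0 m
Step 2: Wi/Wf = 91967 / 54496 = 1.687592
Step 3: ln(1.687592) = 0.523303
Step 4: R = 3804482.0 * 0.523303 = 1990895.0 m = 1990.9 km

1990.9


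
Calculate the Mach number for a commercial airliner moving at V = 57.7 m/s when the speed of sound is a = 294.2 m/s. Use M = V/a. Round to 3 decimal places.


Step 1: M = V / a = 57.7 / 294.2
Step 2: M = 0.196

0.196


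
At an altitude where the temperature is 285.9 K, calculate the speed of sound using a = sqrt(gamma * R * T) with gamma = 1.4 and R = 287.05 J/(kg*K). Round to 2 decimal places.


Step 1: gamma * R * T = 1.4 * 287.05 * 285.9 = 114894.633
Step 2: a = sqrt(114894.633) = 338.96 m/s

338.96


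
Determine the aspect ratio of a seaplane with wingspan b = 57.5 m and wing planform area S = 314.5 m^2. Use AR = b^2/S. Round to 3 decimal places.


Step 1: b^2 = 57.5^2 = 3306.25
Step 2: AR = 3306.25 / 314.5 = 10.513

10.513


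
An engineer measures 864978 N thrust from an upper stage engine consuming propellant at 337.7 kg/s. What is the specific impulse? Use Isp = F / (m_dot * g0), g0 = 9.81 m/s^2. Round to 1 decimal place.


Step 1: m_dot * g0 = 337.7 * 9.81 = 3312.84
Step 2: Isp = 864978 / 3312.84 = 261.1 s

261.1


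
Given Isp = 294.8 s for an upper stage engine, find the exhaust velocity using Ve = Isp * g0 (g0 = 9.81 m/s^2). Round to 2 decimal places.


Step 1: Ve = Isp * g0 = 294.8 * 9.81
Step 2: Ve = 2891.99 m/s

2891.99


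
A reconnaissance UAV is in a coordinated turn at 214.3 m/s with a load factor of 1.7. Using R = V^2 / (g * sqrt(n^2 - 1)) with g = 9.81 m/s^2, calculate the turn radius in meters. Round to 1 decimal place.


Step 1: V^2 = 214.3^2 = 45924.49
Step 2: n^2 - 1 = 1.7^2 - 1 = 1.89
Step 3: sqrt(1.89) = 1.374773
Step 4: R = 45924.49 / (9.81 * 1.374773) = 3405.2 m

3405.2


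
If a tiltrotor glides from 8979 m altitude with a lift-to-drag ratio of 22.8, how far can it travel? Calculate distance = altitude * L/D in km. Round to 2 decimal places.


Step 1: Glide distance = altitude * L/D = 8979 * 22.8 = 204721.2 m
Step 2: Convert to km: 204721.2 / 1000 = 204.72 km

204.72


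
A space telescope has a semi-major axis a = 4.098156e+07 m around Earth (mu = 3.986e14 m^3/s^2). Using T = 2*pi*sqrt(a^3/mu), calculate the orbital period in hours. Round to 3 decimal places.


Step 1: a^3 / mu = 6.882805e+22 / 3.986e14 = 1.726745e+08
Step 2: sqrt(1.726745e+08) = 13140.5663 s
Step 3: T = 2*pi * 13140.5663 = 82564.61 s
Step 4: T in hours = 82564.61 / 3600 = 22.935 hours

22.935


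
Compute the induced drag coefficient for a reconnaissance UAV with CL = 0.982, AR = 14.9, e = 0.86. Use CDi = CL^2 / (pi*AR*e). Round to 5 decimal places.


Step 1: CL^2 = 0.982^2 = 0.964324
Step 2: pi * AR * e = 3.14159 * 14.9 * 0.86 = 40.256368
Step 3: CDi = 0.964324 / 40.256368 = 0.02395

0.02395


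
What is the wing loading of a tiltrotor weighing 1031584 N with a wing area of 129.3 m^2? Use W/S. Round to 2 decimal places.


Step 1: Wing loading = W / S = 1031584 / 129.3
Step 2: Wing loading = 7978.22 N/m^2

7978.22


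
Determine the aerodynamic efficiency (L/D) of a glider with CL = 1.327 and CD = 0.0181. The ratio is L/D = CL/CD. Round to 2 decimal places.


Step 1: L/D = CL / CD = 1.327 / 0.0181
Step 2: L/D = 73.31

73.31


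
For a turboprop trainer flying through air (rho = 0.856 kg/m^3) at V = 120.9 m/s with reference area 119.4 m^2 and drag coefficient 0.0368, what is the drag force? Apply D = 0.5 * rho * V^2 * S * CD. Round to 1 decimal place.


Step 1: Dynamic pressure q = 0.5 * 0.856 * 120.9^2 = 6255.9947 Pa
Step 2: Drag D = q * S * CD = 6255.9947 * 119.4 * 0.0368
Step 3: D = 27488.3 N

27488.3


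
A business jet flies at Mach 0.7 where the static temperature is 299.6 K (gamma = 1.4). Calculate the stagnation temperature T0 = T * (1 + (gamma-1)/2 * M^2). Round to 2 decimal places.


Step 1: (gamma-1)/2 = 0.2
Step 2: M^2 = 0.49
Step 3: 1 + 0.2 * 0.49 = 1.098
Step 4: T0 = 299.6 * 1.098 = 328.96 K

328.96


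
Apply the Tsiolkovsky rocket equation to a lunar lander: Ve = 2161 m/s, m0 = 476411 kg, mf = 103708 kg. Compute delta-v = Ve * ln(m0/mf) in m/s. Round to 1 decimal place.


Step 1: Mass ratio m0/mf = 476411 / 103708 = 4.593773
Step 2: ln(4.593773) = 1.524702
Step 3: delta-v = 2161 * 1.524702 = 3294.9 m/s

3294.9


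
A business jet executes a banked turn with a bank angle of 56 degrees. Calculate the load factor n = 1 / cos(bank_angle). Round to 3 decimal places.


Step 1: Convert 56 degrees to radians = 0.977384
Step 2: cos(56 deg) = 0.559193
Step 3: n = 1 / 0.559193 = 1.788

1.788


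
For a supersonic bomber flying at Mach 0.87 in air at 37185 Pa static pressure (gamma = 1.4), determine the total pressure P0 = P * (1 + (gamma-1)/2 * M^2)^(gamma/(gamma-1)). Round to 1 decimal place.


Step 1: (gamma-1)/2 * M^2 = 0.2 * 0.7569 = 0.15138
Step 2: 1 + 0.15138 = 1.15138
Step 3: Exponent gamma/(gamma-1) = 3.5
Step 4: P0 = 37185 * 1.15138^3.5 = 60902.2 Pa

60902.2


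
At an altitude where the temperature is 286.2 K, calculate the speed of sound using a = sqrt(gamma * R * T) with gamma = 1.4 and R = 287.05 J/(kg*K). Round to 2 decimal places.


Step 1: gamma * R * T = 1.4 * 287.05 * 286.2 = 115015.194
Step 2: a = sqrt(115015.194) = 339.14 m/s

339.14


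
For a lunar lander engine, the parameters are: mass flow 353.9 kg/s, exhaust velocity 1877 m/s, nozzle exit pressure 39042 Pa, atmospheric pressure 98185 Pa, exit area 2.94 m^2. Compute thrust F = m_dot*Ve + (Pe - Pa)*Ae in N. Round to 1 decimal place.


Step 1: Momentum thrust = m_dot * Ve = 353.9 * 1877 = 664270.3 N
Step 2: Pressure thrust = (Pe - Pa) * Ae = (39042 - 98185) * 2.94 = -173880.42 N
Step 3: Total thrust F = 664270.3 + -173880.42 = 490389.9 N

490389.9


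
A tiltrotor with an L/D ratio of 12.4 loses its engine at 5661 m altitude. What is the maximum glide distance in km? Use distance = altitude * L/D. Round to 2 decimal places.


Step 1: Glide distance = altitude * L/D = 5661 * 12.4 = 70196.4 m
Step 2: Convert to km: 70196.4 / 1000 = 70.20 km

70.20


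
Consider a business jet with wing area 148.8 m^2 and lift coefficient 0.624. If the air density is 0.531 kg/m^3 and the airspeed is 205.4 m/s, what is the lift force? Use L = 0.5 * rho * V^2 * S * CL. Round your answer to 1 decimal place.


Step 1: Calculate dynamic pressure q = 0.5 * 0.531 * 205.4^2 = 0.5 * 0.531 * 42189.16 = 11201.222 Pa
Step 2: Multiply by wing area and lift coefficient: L = 11201.222 * 148.8 * 0.624
Step 3: L = 1666741.8306 * 0.624 = 1040046.9 N

1040046.9


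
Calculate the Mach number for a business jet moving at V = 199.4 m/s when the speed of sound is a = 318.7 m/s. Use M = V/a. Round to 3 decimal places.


Step 1: M = V / a = 199.4 / 318.7
Step 2: M = 0.626

0.626


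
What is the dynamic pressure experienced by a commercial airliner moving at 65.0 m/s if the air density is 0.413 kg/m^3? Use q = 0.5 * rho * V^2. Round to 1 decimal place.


Step 1: V^2 = 65.0^2 = 4225.0
Step 2: q = 0.5 * 0.413 * 4225.0
Step 3: q = 872.5 Pa

872.5


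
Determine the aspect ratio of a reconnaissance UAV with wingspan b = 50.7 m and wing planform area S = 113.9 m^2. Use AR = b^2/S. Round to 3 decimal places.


Step 1: b^2 = 50.7^2 = 2570.49
Step 2: AR = 2570.49 / 113.9 = 22.568

22.568


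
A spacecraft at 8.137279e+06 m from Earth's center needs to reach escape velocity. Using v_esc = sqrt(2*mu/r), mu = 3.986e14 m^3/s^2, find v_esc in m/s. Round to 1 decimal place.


Step 1: 2*mu/r = 2 * 3.986e14 / 8.137279e+06 = 97968866.497
Step 2: v_esc = sqrt(97968866.497) = 9897.9 m/s

9897.9


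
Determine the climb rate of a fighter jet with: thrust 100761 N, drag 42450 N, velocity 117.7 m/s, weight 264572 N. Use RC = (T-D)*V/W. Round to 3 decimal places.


Step 1: Excess thrust = T - D = 100761 - 42450 = 58311 N
Step 2: Excess power = 58311 * 117.7 = 6863204.7 W
Step 3: RC = 6863204.7 / 264572 = 25.941 m/s

25.941


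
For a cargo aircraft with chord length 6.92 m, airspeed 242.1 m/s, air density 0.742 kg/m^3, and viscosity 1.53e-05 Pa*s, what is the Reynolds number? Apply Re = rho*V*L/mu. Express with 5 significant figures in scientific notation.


Step 1: Numerator = rho * V * L = 0.742 * 242.1 * 6.92 = 1243.096344
Step 2: Re = 1243.096344 / 1.53e-05
Step 3: Re = 8.1248e+07

8.1248e+07


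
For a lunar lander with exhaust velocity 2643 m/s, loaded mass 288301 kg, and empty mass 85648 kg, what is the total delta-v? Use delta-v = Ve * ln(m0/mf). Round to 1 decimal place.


Step 1: Mass ratio m0/mf = 288301 / 85648 = 3.366115
Step 2: ln(3.366115) = 1.213759
Step 3: delta-v = 2643 * 1.213759 = 3208.0 m/s

3208.0


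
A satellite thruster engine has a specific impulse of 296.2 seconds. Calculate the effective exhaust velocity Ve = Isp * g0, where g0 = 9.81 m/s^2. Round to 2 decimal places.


Step 1: Ve = Isp * g0 = 296.2 * 9.81
Step 2: Ve = 2905.72 m/s

2905.72


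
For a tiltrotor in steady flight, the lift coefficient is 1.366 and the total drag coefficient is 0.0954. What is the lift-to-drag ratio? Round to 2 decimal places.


Step 1: L/D = CL / CD = 1.366 / 0.0954
Step 2: L/D = 14.32

14.32


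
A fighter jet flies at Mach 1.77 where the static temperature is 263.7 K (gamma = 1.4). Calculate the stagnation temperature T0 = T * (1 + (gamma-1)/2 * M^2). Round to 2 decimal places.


Step 1: (gamma-1)/2 = 0.2
Step 2: M^2 = 3.1329
Step 3: 1 + 0.2 * 3.1329 = 1.62658
Step 4: T0 = 263.7 * 1.62658 = 428.93 K

428.93


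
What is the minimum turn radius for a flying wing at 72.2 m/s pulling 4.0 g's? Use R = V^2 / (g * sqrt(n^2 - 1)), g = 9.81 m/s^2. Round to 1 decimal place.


Step 1: V^2 = 72.2^2 = 5212.84
Step 2: n^2 - 1 = 4.0^2 - 1 = 15.0
Step 3: sqrt(15.0) = 3.872983
Step 4: R = 5212.84 / (9.81 * 3.872983) = 137.2 m

137.2


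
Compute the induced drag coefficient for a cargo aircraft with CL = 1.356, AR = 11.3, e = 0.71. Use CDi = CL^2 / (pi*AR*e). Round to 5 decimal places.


Step 1: CL^2 = 1.356^2 = 1.838736
Step 2: pi * AR * e = 3.14159 * 11.3 * 0.71 = 25.204998
Step 3: CDi = 1.838736 / 25.204998 = 0.07295

0.07295


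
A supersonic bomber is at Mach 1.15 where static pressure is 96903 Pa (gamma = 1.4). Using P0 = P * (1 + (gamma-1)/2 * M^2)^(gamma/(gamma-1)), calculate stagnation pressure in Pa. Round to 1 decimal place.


Step 1: (gamma-1)/2 * M^2 = 0.2 * 1.3225 = 0.2645
Step 2: 1 + 0.2645 = 1.2645
Step 3: Exponent gamma/(gamma-1) = 3.5
Step 4: P0 = 96903 * 1.2645^3.5 = 220319.6 Pa

220319.6


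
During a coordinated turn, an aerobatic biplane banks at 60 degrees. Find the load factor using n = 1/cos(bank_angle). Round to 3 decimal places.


Step 1: Convert 60 degrees to radians = 1.047198
Step 2: cos(60 deg) = 0.5
Step 3: n = 1 / 0.5 = 2.000

2.000


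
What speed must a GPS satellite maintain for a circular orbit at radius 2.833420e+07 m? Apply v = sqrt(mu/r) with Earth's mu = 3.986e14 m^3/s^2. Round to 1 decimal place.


Step 1: mu / r = 3.986e14 / 2.833420e+07 = 14067804.9848
Step 2: v = sqrt(14067804.9848) = 3750.7 m/s

3750.7


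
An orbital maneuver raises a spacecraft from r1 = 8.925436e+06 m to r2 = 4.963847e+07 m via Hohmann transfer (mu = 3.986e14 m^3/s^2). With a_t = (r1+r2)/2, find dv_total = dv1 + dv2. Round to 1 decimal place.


Step 1: Transfer semi-major axis a_t = (8.925436e+06 + 4.963847e+07) / 2 = 2.928195e+07 m
Step 2: v1 (circular at r1) = sqrt(mu/r1) = 6682.73 m/s
Step 3: v_t1 = sqrt(mu*(2/r1 - 1/a_t)) = 8700.88 m/s
Step 4: dv1 = |8700.88 - 6682.73| = 2018.15 m/s
Step 5: v2 (circular at r2) = 2833.74 m/s, v_t2 = 1564.49 m/s
Step 6: dv2 = |2833.74 - 1564.49| = 1269.24 m/s
Step 7: Total delta-v = 2018.15 + 1269.24 = 3287.4 m/s

3287.4


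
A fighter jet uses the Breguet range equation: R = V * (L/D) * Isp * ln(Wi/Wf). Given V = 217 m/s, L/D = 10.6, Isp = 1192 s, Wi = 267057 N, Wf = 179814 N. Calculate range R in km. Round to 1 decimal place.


Step 1: Coefficient = V * (L/D) * Isp = 217 * 10.6 * 1192 = 2741838.4 m
Step 2: Wi/Wf = 267057 / 179814 = 1.485185
Step 3: ln(1.485185) = 0.395539
Step 4: R = 2741838.4 * 0.395539 = 1084504.4 m = 1084.5 km

1084.5


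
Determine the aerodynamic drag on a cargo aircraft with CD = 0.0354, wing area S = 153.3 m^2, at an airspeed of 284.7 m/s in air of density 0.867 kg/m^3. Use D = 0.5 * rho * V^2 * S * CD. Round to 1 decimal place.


Step 1: Dynamic pressure q = 0.5 * 0.867 * 284.7^2 = 35136.948 Pa
Step 2: Drag D = q * S * CD = 35136.948 * 153.3 * 0.0354
Step 3: D = 190681.9 N

190681.9


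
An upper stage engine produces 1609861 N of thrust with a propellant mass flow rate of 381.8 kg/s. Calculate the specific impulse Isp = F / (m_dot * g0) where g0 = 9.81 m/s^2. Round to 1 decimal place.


Step 1: m_dot * g0 = 381.8 * 9.81 = 3745.46
Step 2: Isp = 1609861 / 3745.46 = 429.8 s

429.8


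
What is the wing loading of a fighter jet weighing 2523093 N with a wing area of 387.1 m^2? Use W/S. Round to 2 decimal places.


Step 1: Wing loading = W / S = 2523093 / 387.1
Step 2: Wing loading = 6517.94 N/m^2

6517.94


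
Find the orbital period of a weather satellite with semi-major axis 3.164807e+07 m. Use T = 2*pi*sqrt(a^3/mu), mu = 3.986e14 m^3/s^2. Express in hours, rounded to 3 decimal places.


Step 1: a^3 / mu = 3.169872e+22 / 3.986e14 = 7.952513e+07
Step 2: sqrt(7.952513e+07) = 8917.6865 s
Step 3: T = 2*pi * 8917.6865 = 56031.48 s
Step 4: T in hours = 56031.48 / 3600 = 15.564 hours

15.564


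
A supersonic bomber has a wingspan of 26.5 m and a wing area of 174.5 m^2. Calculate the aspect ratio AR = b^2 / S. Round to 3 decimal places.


Step 1: b^2 = 26.5^2 = 702.25
Step 2: AR = 702.25 / 174.5 = 4.024

4.024


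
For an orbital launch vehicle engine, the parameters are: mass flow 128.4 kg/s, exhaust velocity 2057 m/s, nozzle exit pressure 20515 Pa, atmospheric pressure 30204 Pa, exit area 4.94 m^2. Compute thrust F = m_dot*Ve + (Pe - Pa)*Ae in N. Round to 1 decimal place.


Step 1: Momentum thrust = m_dot * Ve = 128.4 * 2057 = 264118.8 N
Step 2: Pressure thrust = (Pe - Pa) * Ae = (20515 - 30204) * 4.94 = -47863.66 N
Step 3: Total thrust F = 264118.8 + -47863.66 = 216255.1 N

216255.1


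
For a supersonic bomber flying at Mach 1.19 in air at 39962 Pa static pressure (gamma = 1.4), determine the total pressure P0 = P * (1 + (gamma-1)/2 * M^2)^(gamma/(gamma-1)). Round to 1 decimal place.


Step 1: (gamma-1)/2 * M^2 = 0.2 * 1.4161 = 0.28322
Step 2: 1 + 0.28322 = 1.28322
Step 3: Exponent gamma/(gamma-1) = 3.5
Step 4: P0 = 39962 * 1.28322^3.5 = 95653.6 Pa

95653.6


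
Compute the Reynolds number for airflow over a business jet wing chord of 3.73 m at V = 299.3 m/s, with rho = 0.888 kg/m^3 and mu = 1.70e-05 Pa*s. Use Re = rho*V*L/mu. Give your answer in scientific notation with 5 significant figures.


Step 1: Numerator = rho * V * L = 0.888 * 299.3 * 3.73 = 991.353432
Step 2: Re = 991.353432 / 1.70e-05
Step 3: Re = 5.8315e+07

5.8315e+07


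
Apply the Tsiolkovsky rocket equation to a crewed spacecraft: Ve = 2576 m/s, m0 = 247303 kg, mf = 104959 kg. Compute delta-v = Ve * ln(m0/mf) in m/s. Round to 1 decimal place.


Step 1: Mass ratio m0/mf = 247303 / 104959 = 2.356187
Step 2: ln(2.356187) = 0.857045
Step 3: delta-v = 2576 * 0.857045 = 2207.7 m/s

2207.7


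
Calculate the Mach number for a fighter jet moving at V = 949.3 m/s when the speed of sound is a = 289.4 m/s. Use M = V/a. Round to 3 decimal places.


Step 1: M = V / a = 949.3 / 289.4
Step 2: M = 3.280

3.280


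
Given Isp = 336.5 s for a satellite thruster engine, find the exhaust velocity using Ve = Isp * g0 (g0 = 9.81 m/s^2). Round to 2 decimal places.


Step 1: Ve = Isp * g0 = 336.5 * 9.81
Step 2: Ve = 3301.07 m/s

3301.07


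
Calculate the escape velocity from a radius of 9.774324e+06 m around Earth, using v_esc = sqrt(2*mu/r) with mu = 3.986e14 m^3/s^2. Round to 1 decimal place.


Step 1: 2*mu/r = 2 * 3.986e14 / 9.774324e+06 = 81560627.6199
Step 2: v_esc = sqrt(81560627.6199) = 9031.1 m/s

9031.1


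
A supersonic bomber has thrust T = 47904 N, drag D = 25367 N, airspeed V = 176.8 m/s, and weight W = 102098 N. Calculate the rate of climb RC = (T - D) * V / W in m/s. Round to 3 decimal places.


Step 1: Excess thrust = T - D = 47904 - 25367 = 22537 N
Step 2: Excess power = 22537 * 176.8 = 3984541.6 W
Step 3: RC = 3984541.6 / 102098 = 39.027 m/s

39.027
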